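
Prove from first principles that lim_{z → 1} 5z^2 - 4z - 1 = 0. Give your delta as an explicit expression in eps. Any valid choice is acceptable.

Let eps > 0. We want delta > 0 such that 0 < |z − 1| < delta implies |(5z^2 - 4z - 1)| < eps.
(5z^2 - 4z - 1) = 5z^2 - 4z - 1 = (z − 1)(5z + 1).
So |(5z^2 - 4z - 1)| = |z − 1|·|5z + 1|.
Require delta ≤ 1. Then |z − 1| < 1 gives |z| < 2, and by the triangle inequality |5z + 1| ≤ 5·2 + 1 = 11.
Hence |(5z^2 - 4z - 1)| ≤ 11|z − 1| < eps provided |z − 1| < eps/11.
Take delta = min(1, eps/11). Then 0 < |z − 1| < delta gives both |z − 1| < 1 and |z − 1| < eps/11, so |(5z^2 - 4z - 1)| < eps.

delta = min(1, eps/11)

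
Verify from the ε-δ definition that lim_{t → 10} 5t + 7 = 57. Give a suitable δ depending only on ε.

δ = ε/5

Let ε > 0. We need δ > 0 so that 0 < |t − 10| < δ implies |(5t + 7) − 57| < ε.
Since (5t + 7) − 57 = 5(t − 10), we have |(5t + 7) − 57| = 5|t − 10|.
So 5|t − 10| < ε exactly when |t − 10| < ε/5.
Choosing δ = ε/5 gives |(5t + 7) − 57| = 5|t − 10| < ε whenever |t − 10| < δ.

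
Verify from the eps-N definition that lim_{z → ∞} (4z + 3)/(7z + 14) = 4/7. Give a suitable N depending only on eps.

Fix eps > 0. We seek N > 0 such that z > N implies |(4z + 3)/(7z + 14) − (4/7)| < eps.
(4z + 3)/(7z + 14) − (4/7) = (7(4z + 3) − 4(7z + 14)) / (7(7z + 14)) = -35/(7(7z + 14)).
For z > 0 we have 7z + 14 > 7z, so |(4z + 3)/(7z + 14) − (4/7)| = 35/(7(7z + 14)) < 35/(7·7z) = (5/7)/z.
Thus |(4z + 3)/(7z + 14) − (4/7)| < eps whenever z > (5/7)/eps.
Take N = (5/7)/eps. If z > N then |(4z + 3)/(7z + 14) − (4/7)| < (5/7)/z < eps.

N = (5/7)/eps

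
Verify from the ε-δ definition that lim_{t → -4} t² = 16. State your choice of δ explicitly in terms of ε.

Let ε > 0 be given. We seek δ > 0 with 0 < |t + 4| < δ ⇒ |t² − 16| < ε.
Factor: t² − 16 = (t + 4)(t - 4), so |t² − 16| = |t + 4|·|t - 4|.
Restrict δ ≤ 1. Then |t + 4| < 1 gives |t| < 5, so by the triangle inequality |t - 4| ≤ 5 + 4 = 9.
Hence |t² − 16| ≤ 9|t + 4|, which is < ε once |t + 4| < ε/9.
Take δ = min(1, ε/9). If 0 < |t + 4| < δ then both bounds hold and |t² − 16| ≤ 9|t + 4| < 9·(ε/9) = ε.

δ = min(1, ε/9)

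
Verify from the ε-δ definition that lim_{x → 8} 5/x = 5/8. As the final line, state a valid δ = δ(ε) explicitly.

δ = min(4, (32/5)ε)

Let ε > 0. We seek δ > 0 such that 0 < |x − 8| < δ implies |5/x − (5/8)| < ε.
|5/x − (5/8)| = 5·|8 − x|/(8·|x|) = 5|x − 8|/(8|x|).
Require δ ≤ 4 so that |x| > 8 − 4 = 4, hence 8|x| > 32.
Then |5/x − (5/8)| < 5|x − 8|/32, which is < ε when |x − 8| < (32/5)ε.
Take δ = min(4, (32/5)ε). Then 0 < |x − 8| < δ gives both |x − 8| < 4 and |x − 8| < (32/5)ε, so |5/x − (5/8)| < ε.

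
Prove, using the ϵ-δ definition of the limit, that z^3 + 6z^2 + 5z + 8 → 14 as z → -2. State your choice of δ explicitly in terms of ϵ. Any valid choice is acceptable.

δ = min(2, ϵ/35)

Let ϵ > 0. We want δ > 0 such that 0 < |z + 2| < δ implies |(z^3 + 6z^2 + 5z + 8) − 14| < ϵ.
(z^3 + 6z^2 + 5z + 8) − 14 = z^3 + 6z^2 + 5z - 6 = (z + 2)(z^2 + 4z - 3).
So |(z^3 + 6z^2 + 5z + 8) − 14| = |z + 2|·|z^2 + 4z - 3|.
Assume first that |z + 2| < 2, so |z| < 4. Then |z^2 + 4z - 3| ≤ 4^2 + 4·4 + 3 = 35.
Hence |(z^3 + 6z^2 + 5z + 8) − 14| ≤ 35|z + 2| < ϵ provided |z + 2| < ϵ/35.
Choosing δ = min(2, ϵ/35) ensures both conditions, hence |(z^3 + 6z^2 + 5z + 8) − 14| < ϵ.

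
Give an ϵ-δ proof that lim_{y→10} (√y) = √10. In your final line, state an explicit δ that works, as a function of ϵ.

δ = min(10, √10·ϵ)

Fix ϵ > 0. We want δ > 0 such that 0 < |y − 10| < δ implies |√y − √10| < ϵ.
Rationalise: √y − √10 = (y − 10)/(√y + √10), so |√y − √10| = |y − 10|/(√y + √10).
Restrict δ ≤ 10 so that |y − 10| < 10 forces y > 0, and then √y + √10 > √10.
Hence |√y − √10| < |y − 10|/√10, which is < ϵ once |y − 10| < √10·ϵ.
Take δ = min(10, √10·ϵ). If 0 < |y − 10| < δ then y > 0 and |√y − √10| < |y − 10|/√10 < ϵ.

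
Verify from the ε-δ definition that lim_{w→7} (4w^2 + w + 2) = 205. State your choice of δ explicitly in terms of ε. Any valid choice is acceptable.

Suppose ε > 0. We want δ > 0 such that 0 < |w − 7| < δ implies |(4w^2 + w + 2) − 205| < ε.
(4w^2 + w + 2) − 205 = 4w^2 + w - 203 = (w − 7)(4w + 29).
So |(4w^2 + w + 2) − 205| = |w − 7|·|4w + 29|.
Require δ ≤ 1. Then |w − 7| < 1 gives |w| < 8, and by the triangle inequality |4w + 29| ≤ 4·8 + 29 = 61.
Hence |(4w^2 + w + 2) − 205| ≤ 61|w − 7| < ε provided |w − 7| < ε/61.
Take δ = min(1, ε/61). Then 0 < |w − 7| < δ gives both |w − 7| < 1 and |w − 7| < ε/61, so |(4w^2 + w + 2) − 205| < ε.

δ = min(1, ε/61)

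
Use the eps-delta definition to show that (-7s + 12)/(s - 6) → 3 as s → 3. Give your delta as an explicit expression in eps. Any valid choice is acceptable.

delta = min(3/2, (3/20)eps)

Let eps > 0. We want delta > 0 with 0 < |s − 3| < delta ⇒ |(-7s + 12)/(s - 6) − 3| < eps.
Combining over a common denominator, (-7s + 12)/(s - 6) − 3 = [(-7s + 12)·(-3) − (-9)·(s - 6)] / [(-3)·(s - 6)] = 30(s − 3) / ((-3)(s - 6)).
So |(-7s + 12)/(s - 6) − 3| = 30|s − 3| / (3·|s − 6|).
Restrict delta ≤ 3/2. Then |s − 3| < 3/2 gives |s − 6| = |(s − 3) + (-3)| ≥ 3 − 3/2 = 3/2.
Hence |(-7s + 12)/(s - 6) − 3| < 30|s − 3|/(3·(3/2)) = (20/3)|s − 3|, which is < eps once |s − 3| < (3/20)eps.
Take delta = min(3/2, (3/20)eps). Then 0 < |s − 3| < delta forces both bounds, so |(-7s + 12)/(s - 6) − 3| < eps.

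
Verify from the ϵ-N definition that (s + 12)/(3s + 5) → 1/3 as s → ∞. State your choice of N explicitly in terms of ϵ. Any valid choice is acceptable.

Let ϵ > 0 be given. We seek N > 0 such that s > N implies |(s + 12)/(3s + 5) − (1/3)| < ϵ.
(s + 12)/(3s + 5) − (1/3) = (3(s + 12) − (3s + 5)) / (3(3s + 5)) = 31/(3(3s + 5)).
For s > 0 we have 3s + 5 > 3s, so |(s + 12)/(3s + 5) − (1/3)| = 31/(3(3s + 5)) < 31/(3·3s) = (31/9)/s.
Thus |(s + 12)/(3s + 5) − (1/3)| < ϵ whenever s > (31/9)/ϵ.
Take N = (31/9)/ϵ. If s > N then |(s + 12)/(3s + 5) − (1/3)| < (31/9)/s < ϵ.

N = (31/9)/ϵ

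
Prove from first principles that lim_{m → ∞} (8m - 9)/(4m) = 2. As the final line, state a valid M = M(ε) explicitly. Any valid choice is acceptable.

M = (9/4)/ε

Fix ε > 0. For m ≥ 1, |(8m - 9)/(4m) − 2| = |-36|/(4(4m)) = 36/(4(4m)).
Since 4m ≥ 4m for m ≥ 1, this is ≤ 36/(4·4m) = (9/4)/m.
So |(8m - 9)/(4m) − 2| < ε whenever m > (9/4)/ε.
Take M = (9/4)/ε. If m > M then |(8m - 9)/(4m) − 2| ≤ (9/4)/m < ε.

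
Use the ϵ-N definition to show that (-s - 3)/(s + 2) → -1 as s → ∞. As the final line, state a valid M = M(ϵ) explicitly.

Suppose ϵ > 0. We seek M > 0 such that s > M implies |(-s - 3)/(s + 2) + 1| < ϵ.
(-s - 3)/(s + 2) + 1 = ((-s - 3) − (-1)(s + 2)) / ((s + 2)) = -1/((s + 2)).
For s > 0 we have s + 2 > s, so |(-s - 3)/(s + 2) + 1| = 1/((s + 2)) < 1/(s) = 1/s.
Thus |(-s - 3)/(s + 2) + 1| < ϵ whenever s > 1/ϵ.
Take M = 1/ϵ. If s > M then |(-s - 3)/(s + 2) + 1| < 1/s < ϵ.

M = 1/ϵ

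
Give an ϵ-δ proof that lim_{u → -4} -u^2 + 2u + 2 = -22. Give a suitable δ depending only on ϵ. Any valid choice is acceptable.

Suppose ϵ > 0. We want δ > 0 such that 0 < |u + 4| < δ implies |(-u^2 + 2u + 2) + 22| < ϵ.
(-u^2 + 2u + 2) + 22 = -u^2 + 2u + 24 = (u + 4)(-u + 6).
So |(-u^2 + 2u + 2) + 22| = |u + 4|·|-u + 6|.
Assume first that |u + 4| < 1, so |u| < 5. Then |-u + 6| ≤ 5 + 6 = 11.
Hence |(-u^2 + 2u + 2) + 22| ≤ 11|u + 4| < ϵ provided |u + 4| < ϵ/11.
Choosing δ = min(1, ϵ/11) ensures both conditions, hence |(-u^2 + 2u + 2) + 22| < ϵ.

δ = min(1, ϵ/11)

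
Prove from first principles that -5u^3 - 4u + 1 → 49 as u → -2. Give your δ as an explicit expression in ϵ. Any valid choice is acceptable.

Let ϵ > 0. We want δ > 0 such that 0 < |u + 2| < δ implies |(-5u^3 - 4u + 1) − 49| < ϵ.
(-5u^3 - 4u + 1) − 49 = -5u^3 - 4u - 48 = (u + 2)(-5u^2 + 10u - 24).
So |(-5u^3 - 4u + 1) − 49| = |u + 2|·|-5u^2 + 10u - 24|.
Assume first that |u + 2| < 1, so |u| < 3. Then |-5u^2 + 10u - 24| ≤ 5·3^2 + 10·3 + 24 = 99.
Hence |(-5u^3 - 4u + 1) − 49| ≤ 99|u + 2| < ϵ provided |u + 2| < ϵ/99.
Choosing δ = min(1, ϵ/99) ensures both conditions, hence |(-5u^3 - 4u + 1) − 49| < ϵ.

δ = min(1, ϵ/99)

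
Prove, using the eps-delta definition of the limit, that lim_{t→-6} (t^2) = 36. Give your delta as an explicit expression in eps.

Suppose eps > 0. We seek delta > 0 with 0 < |t + 6| < delta ⇒ |t^2 − 36| < eps.
Factor: t^2 − 36 = (t + 6)(t - 6), so |t^2 − 36| = |t + 6|·|t - 6|.
Restrict delta ≤ 1. Then |t + 6| < 1 gives |t| < 7, so by the triangle inequality |t - 6| ≤ 7 + 6 = 13.
Hence |t^2 − 36| ≤ 13|t + 6|, which is < eps once |t + 6| < eps/13.
Take delta = min(1, eps/13). If 0 < |t + 6| < delta then both bounds hold and |t^2 − 36| ≤ 13|t + 6| < 13·(eps/13) = eps.

delta = min(1, eps/13)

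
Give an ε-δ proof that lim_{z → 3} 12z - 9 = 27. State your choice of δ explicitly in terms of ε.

δ = ε/12

Let ε > 0 be given. We need δ > 0 so that 0 < |z − 3| < δ implies |(12z - 9) − 27| < ε.
|(12z - 9) − 27| = |12z - 36| = 12|z − 3|.
So 12|z − 3| < ε exactly when |z − 3| < ε/12.
Take δ = ε/12. If 0 < |z − 3| < δ then |(12z - 9) − 27| = 12|z − 3| < 12·(ε/12) = ε.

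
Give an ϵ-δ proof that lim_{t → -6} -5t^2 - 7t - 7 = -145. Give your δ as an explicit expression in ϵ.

δ = min(1, ϵ/58)

Let ϵ > 0 be given. We want δ > 0 such that 0 < |t + 6| < δ implies |(-5t^2 - 7t - 7) + 145| < ϵ.
(-5t^2 - 7t - 7) + 145 = -5t^2 - 7t + 138 = (t + 6)(-5t + 23).
So |(-5t^2 - 7t - 7) + 145| = |t + 6|·|-5t + 23|.
Require δ ≤ 1. Then |t + 6| < 1 gives |t| < 7, and by the triangle inequality |-5t + 23| ≤ 5·7 + 23 = 58.
Hence |(-5t^2 - 7t - 7) + 145| ≤ 58|t + 6| < ϵ provided |t + 6| < ϵ/58.
Choosing δ = min(1, ϵ/58) ensures both conditions, hence |(-5t^2 - 7t - 7) + 145| < ϵ.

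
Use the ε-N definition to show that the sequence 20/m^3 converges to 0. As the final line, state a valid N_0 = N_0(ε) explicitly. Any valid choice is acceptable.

Suppose ε > 0. For m ≥ 1, |20/m^3 − 0| = 20/m^3.
20/m^3 < ε ⇔ m^3 > 20/ε ⇔ m > (20/ε)^{1/3}.
Take N_0 = (20/ε)^{1/3}. Then m > N_0 implies 20/m^3 < ε.

N_0 = (20/ε)^{1/3}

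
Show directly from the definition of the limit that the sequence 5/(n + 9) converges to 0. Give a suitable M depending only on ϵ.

Suppose ϵ > 0. For n ≥ 1, |5/(n + 9) − 0| = 5/(n + 9) ≤ 5/n.
We need 5/n < ϵ, i.e. n > 5/ϵ.
Take M = 5/ϵ. If n > M then |5/(n + 9)| ≤ 5/n < ϵ.

M = 5/ϵ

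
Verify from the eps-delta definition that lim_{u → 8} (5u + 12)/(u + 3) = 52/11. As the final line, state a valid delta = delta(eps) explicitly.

delta = min(11/2, (121/6)eps)

Let eps > 0 be given. We want delta > 0 with 0 < |u − 8| < delta ⇒ |(5u + 12)/(u + 3) − (52/11)| < eps.
Combining over a common denominator, (5u + 12)/(u + 3) − (52/11) = [(5u + 12)·11 − 52·(u + 3)] / [11·(u + 3)] = 3(u − 8) / (11(u + 3)).
So |(5u + 12)/(u + 3) − (52/11)| = 3|u − 8| / (11·|u + 3|).
Require delta ≤ 11/2, so |u + 3| ≥ |11| − |u − 8| > 11 − 11/2 = 11/2.
Hence |(5u + 12)/(u + 3) − (52/11)| < 3|u − 8|/(11·(11/2)) = (6/121)|u − 8|, which is < eps once |u − 8| < (121/6)eps.
Take delta = min(11/2, (121/6)eps). Then 0 < |u − 8| < delta forces both bounds, so |(5u + 12)/(u + 3) − (52/11)| < eps.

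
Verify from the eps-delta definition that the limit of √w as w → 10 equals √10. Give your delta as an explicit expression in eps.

Suppose eps > 0. We want delta > 0 such that 0 < |w − 10| < delta implies |√w − √10| < eps.
Multiplying by the conjugate, |√w − √10| = |w − 10|/(√w + √10).
Restrict delta ≤ 10 so that |w − 10| < 10 forces w > 0, and then √w + √10 > √10.
Hence |√w − √10| < |w − 10|/√10, which is < eps once |w − 10| < √10·eps.
Take delta = min(10, √10·eps). If 0 < |w − 10| < delta then w > 0 and |√w − √10| < |w − 10|/√10 < eps.

delta = min(10, √10·eps)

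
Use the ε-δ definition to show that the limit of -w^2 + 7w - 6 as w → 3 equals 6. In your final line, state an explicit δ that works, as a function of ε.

Fix ε > 0. We want δ > 0 such that 0 < |w − 3| < δ implies |(-w^2 + 7w - 6) − 6| < ε.
(-w^2 + 7w - 6) − 6 = -w^2 + 7w - 12 = (w − 3)(-w + 4).
So |(-w^2 + 7w - 6) − 6| = |w − 3|·|-w + 4|.
Assume first that |w − 3| < 1, so |w| < 4. Then |-w + 4| ≤ 4 + 4 = 8.
Hence |(-w^2 + 7w - 6) − 6| ≤ 8|w − 3| < ε provided |w − 3| < ε/8.
Choosing δ = min(1, ε/8) ensures both conditions, hence |(-w^2 + 7w - 6) − 6| < ε.

δ = min(1, ε/8)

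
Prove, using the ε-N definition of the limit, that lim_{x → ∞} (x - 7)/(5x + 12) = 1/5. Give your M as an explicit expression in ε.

Let ε > 0 be given. We seek M > 0 such that x > M implies |(x - 7)/(5x + 12) − (1/5)| < ε.
(x - 7)/(5x + 12) − (1/5) = (5(x - 7) − (5x + 12)) / (5(5x + 12)) = -47/(5(5x + 12)).
For x > 0 we have 5x + 12 > 5x, so |(x - 7)/(5x + 12) − (1/5)| = 47/(5(5x + 12)) < 47/(5·5x) = (47/25)/x.
Thus |(x - 7)/(5x + 12) − (1/5)| < ε whenever x > (47/25)/ε.
Take M = (47/25)/ε. If x > M then |(x - 7)/(5x + 12) − (1/5)| < (47/25)/x < ε.

M = (47/25)/ε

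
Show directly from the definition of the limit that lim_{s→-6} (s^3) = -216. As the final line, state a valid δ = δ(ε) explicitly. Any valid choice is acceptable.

Fix ε > 0. We seek δ > 0 with 0 < |s + 6| < δ ⇒ |s^3 + 216| < ε.
Factor: s^3 + 216 = (s + 6)(s^2 - 6s + 36), so |s^3 + 216| = |s + 6|·|s^2 - 6s + 36|.
Restrict δ ≤ 1. Then |s + 6| < 1 gives |s| < 7, so by the triangle inequality |s^2 - 6s + 36| ≤ 7^2 + 6·7 + 36 = 127.
Hence |s^3 + 216| ≤ 127|s + 6|, which is < ε once |s + 6| < ε/127.
Take δ = min(1, ε/127). If 0 < |s + 6| < δ then both bounds hold and |s^3 + 216| ≤ 127|s + 6| < 127·(ε/127) = ε.

δ = min(1, ε/127)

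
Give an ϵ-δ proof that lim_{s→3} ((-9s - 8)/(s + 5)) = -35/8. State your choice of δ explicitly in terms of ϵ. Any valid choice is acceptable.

Fix ϵ > 0. We want δ > 0 with 0 < |s − 3| < δ ⇒ |(-9s - 8)/(s + 5) + 35/8| < ϵ.
Combining over a common denominator, (-9s - 8)/(s + 5) + 35/8 = [(-9s - 8)·8 − (-35)·(s + 5)] / [8·(s + 5)] = -37(s − 3) / (8(s + 5)).
So |(-9s - 8)/(s + 5) + 35/8| = 37|s − 3| / (8·|s + 5|).
Require δ ≤ 4, so |s + 5| ≥ |8| − |s − 3| > 8 − 4 = 4.
Hence |(-9s - 8)/(s + 5) + 35/8| < 37|s − 3|/(8·4) = (37/32)|s − 3|, which is < ϵ once |s − 3| < (32/37)ϵ.
Take δ = min(4, (32/37)ϵ). Then 0 < |s − 3| < δ forces both bounds, so |(-9s - 8)/(s + 5) + 35/8| < ϵ.

δ = min(4, (32/37)ϵ)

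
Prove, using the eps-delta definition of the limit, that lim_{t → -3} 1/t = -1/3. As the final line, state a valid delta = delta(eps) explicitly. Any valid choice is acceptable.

delta = min(3/2, (9/2)eps)

Fix eps > 0. We seek delta > 0 such that 0 < |t + 3| < delta implies |1/t + 1/3| < eps.
|1/t + 1/3| = |-3 − t|/(3·|t|) = |t + 3|/(3|t|).
Restrict delta ≤ 3/2. Then |t + 3| < 3/2 gives |t| > 3/2, so 3|t| > 9/2.
Then |1/t + 1/3| < |t + 3|/(9/2), which is < eps when |t + 3| < (9/2)eps.
Take delta = min(3/2, (9/2)eps). Then 0 < |t + 3| < delta gives both |t + 3| < 3/2 and |t + 3| < (9/2)eps, so |1/t + 1/3| < eps.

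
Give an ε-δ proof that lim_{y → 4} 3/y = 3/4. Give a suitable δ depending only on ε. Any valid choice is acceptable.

Let ε > 0. We seek δ > 0 such that 0 < |y − 4| < δ implies |3/y − (3/4)| < ε.
|3/y − (3/4)| = 3·|4 − y|/(4·|y|) = 3|y − 4|/(4|y|).
Require δ ≤ 2 so that |y| > 4 − 2 = 2, hence 4|y| > 8.
Then |3/y − (3/4)| < 3|y − 4|/8, which is < ε when |y − 4| < (8/3)ε.
Take δ = min(2, (8/3)ε). Then 0 < |y − 4| < δ gives both |y − 4| < 2 and |y − 4| < (8/3)ε, so |3/y − (3/4)| < ε.

δ = min(2, (8/3)ε)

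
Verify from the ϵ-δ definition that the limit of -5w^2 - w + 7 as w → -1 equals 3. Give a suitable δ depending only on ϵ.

δ = min(1, ϵ/14)

Suppose ϵ > 0. We want δ > 0 such that 0 < |w + 1| < δ implies |(-5w^2 - w + 7) − 3| < ϵ.
(-5w^2 - w + 7) − 3 = -5w^2 - w + 4 = (w + 1)(-5w + 4).
So |(-5w^2 - w + 7) − 3| = |w + 1|·|-5w + 4|.
Assume first that |w + 1| < 1, so |w| < 2. Then |-5w + 4| ≤ 5·2 + 4 = 14.
Hence |(-5w^2 - w + 7) − 3| ≤ 14|w + 1| < ϵ provided |w + 1| < ϵ/14.
Take δ = min(1, ϵ/14). Then 0 < |w + 1| < δ gives both |w + 1| < 1 and |w + 1| < ϵ/14, so |(-5w^2 - w + 7) − 3| < ϵ.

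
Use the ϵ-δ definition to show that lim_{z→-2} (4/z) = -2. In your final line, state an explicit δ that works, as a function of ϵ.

Let ϵ > 0. We seek δ > 0 such that 0 < |z + 2| < δ implies |4/z + 2| < ϵ.
|4/z + 2| = 4·|-2 − z|/(2·|z|) = 4|z + 2|/(2|z|).
Require δ ≤ 1 so that |z| > 2 − 1 = 1, hence 2|z| > 2.
Then |4/z + 2| < 4|z + 2|/2, which is < ϵ when |z + 2| < (1/2)ϵ.
Take δ = min(1, (1/2)ϵ). Then 0 < |z + 2| < δ gives both |z + 2| < 1 and |z + 2| < (1/2)ϵ, so |4/z + 2| < ϵ.

δ = min(1, (1/2)ϵ)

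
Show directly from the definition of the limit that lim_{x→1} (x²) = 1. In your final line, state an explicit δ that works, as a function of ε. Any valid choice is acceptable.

Let ε > 0. We seek δ > 0 with 0 < |x − 1| < δ ⇒ |x² − 1| < ε.
Factor: x² − 1 = (x − 1)(x + 1), so |x² − 1| = |x − 1|·|x + 1|.
Restrict δ ≤ 2. Then |x − 1| < 2 gives |x| < 3, so by the triangle inequality |x + 1| ≤ 3 + 1 = 4.
Hence |x² − 1| ≤ 4|x − 1|, which is < ε once |x − 1| < ε/4.
Take δ = min(2, ε/4). If 0 < |x − 1| < δ then both bounds hold and |x² − 1| ≤ 4|x − 1| < 4·(ε/4) = ε.

δ = min(2, ε/4)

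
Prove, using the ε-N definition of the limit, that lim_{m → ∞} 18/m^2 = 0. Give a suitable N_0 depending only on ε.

N_0 = (18/ε)^{1/2}

Let ε > 0. For m ≥ 1, |18/m^2 − 0| = 18/m^2.
18/m^2 < ε ⇔ m^2 > 18/ε ⇔ m > (18/ε)^{1/2}.
Take N_0 = (18/ε)^{1/2}. Then m > N_0 implies 18/m^2 < ε.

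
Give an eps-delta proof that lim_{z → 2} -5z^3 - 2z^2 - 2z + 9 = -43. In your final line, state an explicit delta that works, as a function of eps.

delta = min(1, eps/107)

Let eps > 0 be given. We want delta > 0 such that 0 < |z − 2| < delta implies |(-5z^3 - 2z^2 - 2z + 9) + 43| < eps.
(-5z^3 - 2z^2 - 2z + 9) + 43 = -5z^3 - 2z^2 - 2z + 52 = (z − 2)(-5z^2 - 12z - 26).
So |(-5z^3 - 2z^2 - 2z + 9) + 43| = |z − 2|·|-5z^2 - 12z - 26|.
Require delta ≤ 1. Then |z − 2| < 1 gives |z| < 3, and by the triangle inequality |-5z^2 - 12z - 26| ≤ 5·3^2 + 12·3 + 26 = 107.
Hence |(-5z^3 - 2z^2 - 2z + 9) + 43| ≤ 107|z − 2| < eps provided |z − 2| < eps/107.
Take delta = min(1, eps/107). Then 0 < |z − 2| < delta gives both |z − 2| < 1 and |z − 2| < eps/107, so |(-5z^3 - 2z^2 - 2z + 9) + 43| < eps.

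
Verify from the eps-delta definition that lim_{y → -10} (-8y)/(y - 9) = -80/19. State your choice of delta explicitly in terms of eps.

Fix eps > 0. We want delta > 0 with 0 < |y + 10| < delta ⇒ |(-8y)/(y - 9) + 80/19| < eps.
Combining over a common denominator, (-8y)/(y - 9) + 80/19 = [(-8y)·(-19) − 80·(y - 9)] / [(-19)·(y - 9)] = 72(y + 10) / ((-19)(y - 9)).
So |(-8y)/(y - 9) + 80/19| = 72|y + 10| / (19·|y − 9|).
Restrict delta ≤ 19/2. Then |y + 10| < 19/2 gives |y − 9| = |(y + 10) + (-19)| ≥ 19 − 19/2 = 19/2.
Hence |(-8y)/(y - 9) + 80/19| < 72|y + 10|/(19·(19/2)) = (144/361)|y + 10|, which is < eps once |y + 10| < (361/144)eps.
Take delta = min(19/2, (361/144)eps). Then 0 < |y + 10| < delta forces both bounds, so |(-8y)/(y - 9) + 80/19| < eps.

delta = min(19/2, (361/144)eps)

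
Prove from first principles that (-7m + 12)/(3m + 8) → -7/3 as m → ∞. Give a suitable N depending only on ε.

Suppose ε > 0. For m ≥ 1, |(-7m + 12)/(3m + 8) + 7/3| = |92|/(3(3m + 8)) = 92/(3(3m + 8)).
Since 3m + 8 ≥ 3m for m ≥ 1, this is ≤ 92/(3·3m) = (92/9)/m.
So |(-7m + 12)/(3m + 8) + 7/3| < ε whenever m > (92/9)/ε.
Take N = (92/9)/ε. If m > N then |(-7m + 12)/(3m + 8) + 7/3| ≤ (92/9)/m < ε.

N = (92/9)/ε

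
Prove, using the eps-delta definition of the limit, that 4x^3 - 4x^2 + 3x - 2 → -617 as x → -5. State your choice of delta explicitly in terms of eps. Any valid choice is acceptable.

Let eps > 0 be given. We want delta > 0 such that 0 < |x + 5| < delta implies |(4x^3 - 4x^2 + 3x - 2) + 617| < eps.
(4x^3 - 4x^2 + 3x - 2) + 617 = 4x^3 - 4x^2 + 3x + 615 = (x + 5)(4x^2 - 24x + 123).
So |(4x^3 - 4x^2 + 3x - 2) + 617| = |x + 5|·|4x^2 - 24x + 123|.
Assume first that |x + 5| < 2, so |x| < 7. Then |4x^2 - 24x + 123| ≤ 4·7^2 + 24·7 + 123 = 487.
Hence |(4x^3 - 4x^2 + 3x - 2) + 617| ≤ 487|x + 5| < eps provided |x + 5| < eps/487.
Choosing delta = min(2, eps/487) ensures both conditions, hence |(4x^3 - 4x^2 + 3x - 2) + 617| < eps.

delta = min(2, eps/487)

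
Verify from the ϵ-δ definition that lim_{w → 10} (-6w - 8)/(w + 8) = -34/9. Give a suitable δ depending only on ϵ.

Fix ϵ > 0. We want δ > 0 with 0 < |w − 10| < δ ⇒ |(-6w - 8)/(w + 8) + 34/9| < ϵ.
Combining over a common denominator, (-6w - 8)/(w + 8) + 34/9 = [(-6w - 8)·18 − (-68)·(w + 8)] / [18·(w + 8)] = -40(w − 10) / (18(w + 8)).
So |(-6w - 8)/(w + 8) + 34/9| = 40|w − 10| / (18·|w + 8|).
Restrict δ ≤ 9. Then |w − 10| < 9 gives |w + 8| = |(w − 10) + 18| ≥ 18 − 9 = 9.
Hence |(-6w - 8)/(w + 8) + 34/9| < 40|w − 10|/(18·9) = (20/81)|w − 10|, which is < ϵ once |w − 10| < (81/20)ϵ.
Take δ = min(9, (81/20)ϵ). Then 0 < |w − 10| < δ forces both bounds, so |(-6w - 8)/(w + 8) + 34/9| < ϵ.

δ = min(9, (81/20)ϵ)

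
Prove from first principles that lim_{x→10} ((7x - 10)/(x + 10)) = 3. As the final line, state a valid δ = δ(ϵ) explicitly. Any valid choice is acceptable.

Let ϵ > 0 be given. We want δ > 0 with 0 < |x − 10| < δ ⇒ |(7x - 10)/(x + 10) − 3| < ϵ.
Combining over a common denominator, (7x - 10)/(x + 10) − 3 = [(7x - 10)·20 − 60·(x + 10)] / [20·(x + 10)] = 80(x − 10) / (20(x + 10)).
So |(7x - 10)/(x + 10) − 3| = 80|x − 10| / (20·|x + 10|).
Require δ ≤ 10, so |x + 10| ≥ |20| − |x − 10| > 20 − 10 = 10.
Hence |(7x - 10)/(x + 10) − 3| < 80|x − 10|/(20·10) = (2/5)|x − 10|, which is < ϵ once |x − 10| < (5/2)ϵ.
Take δ = min(10, (5/2)ϵ). Then 0 < |x − 10| < δ forces both bounds, so |(7x - 10)/(x + 10) − 3| < ϵ.

δ = min(10, (5/2)ϵ)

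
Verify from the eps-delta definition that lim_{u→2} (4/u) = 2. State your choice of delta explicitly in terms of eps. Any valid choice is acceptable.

Let eps > 0. We seek delta > 0 such that 0 < |u − 2| < delta implies |4/u − 2| < eps.
|4/u − 2| = 4·|2 − u|/(2·|u|) = 4|u − 2|/(2|u|).
Require delta ≤ 1 so that |u| > 2 − 1 = 1, hence 2|u| > 2.
Then |4/u − 2| < 4|u − 2|/2, which is < eps when |u − 2| < (1/2)eps.
Take delta = min(1, (1/2)eps). Then 0 < |u − 2| < delta gives both |u − 2| < 1 and |u − 2| < (1/2)eps, so |4/u − 2| < eps.

delta = min(1, (1/2)eps)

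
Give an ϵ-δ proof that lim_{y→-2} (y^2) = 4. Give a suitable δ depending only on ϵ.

Let ϵ > 0 be given. We seek δ > 0 with 0 < |y + 2| < δ ⇒ |y^2 − 4| < ϵ.
Factor: y^2 − 4 = (y + 2)(y - 2), so |y^2 − 4| = |y + 2|·|y - 2|.
Restrict δ ≤ 1. Then |y + 2| < 1 gives |y| < 3, so by the triangle inequality |y - 2| ≤ 3 + 2 = 5.
Hence |y^2 − 4| ≤ 5|y + 2|, which is < ϵ once |y + 2| < ϵ/5.
Take δ = min(1, ϵ/5). If 0 < |y + 2| < δ then both bounds hold and |y^2 − 4| ≤ 5|y + 2| < 5·(ϵ/5) = ϵ.

δ = min(1, ϵ/5)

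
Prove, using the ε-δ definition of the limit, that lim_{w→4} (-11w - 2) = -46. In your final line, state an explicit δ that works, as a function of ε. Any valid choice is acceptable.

δ = ε/11

Fix ε > 0. We need δ > 0 so that 0 < |w − 4| < δ implies |(-11w - 2) + 46| < ε.
|(-11w - 2) + 46| = |-11w + 44| = 11|w − 4|.
Thus it suffices that |w − 4| < ε/11.
Take δ = ε/11. If 0 < |w − 4| < δ then |(-11w - 2) + 46| = 11|w − 4| < 11·(ε/11) = ε.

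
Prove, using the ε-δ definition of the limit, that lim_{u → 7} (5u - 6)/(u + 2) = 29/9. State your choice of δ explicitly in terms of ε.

δ = min(9/2, (81/32)ε)

Fix ε > 0. We want δ > 0 with 0 < |u − 7| < δ ⇒ |(5u - 6)/(u + 2) − (29/9)| < ε.
Combining over a common denominator, (5u - 6)/(u + 2) − (29/9) = [(5u - 6)·9 − 29·(u + 2)] / [9·(u + 2)] = 16(u − 7) / (9(u + 2)).
So |(5u - 6)/(u + 2) − (29/9)| = 16|u − 7| / (9·|u + 2|).
Require δ ≤ 9/2, so |u + 2| ≥ |9| − |u − 7| > 9 − 9/2 = 9/2.
Hence |(5u - 6)/(u + 2) − (29/9)| < 16|u − 7|/(9·(9/2)) = (32/81)|u − 7|, which is < ε once |u − 7| < (81/32)ε.
Take δ = min(9/2, (81/32)ε). Then 0 < |u − 7| < δ forces both bounds, so |(5u - 6)/(u + 2) − (29/9)| < ε.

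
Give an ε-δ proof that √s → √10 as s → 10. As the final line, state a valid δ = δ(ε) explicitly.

Let ε > 0. We want δ > 0 such that 0 < |s − 10| < δ implies |√s − √10| < ε.
Multiplying by the conjugate, |√s − √10| = |s − 10|/(√s + √10).
Restrict δ ≤ 10 so that |s − 10| < 10 forces s > 0, and then √s + √10 > √10.
Hence |√s − √10| < |s − 10|/√10, which is < ε once |s − 10| < √10·ε.
Take δ = min(10, √10·ε). If 0 < |s − 10| < δ then s > 0 and |√s − √10| < |s − 10|/√10 < ε.

δ = min(10, √10·ε)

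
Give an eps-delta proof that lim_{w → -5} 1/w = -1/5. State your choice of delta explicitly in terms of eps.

Let eps > 0 be given. We seek delta > 0 such that 0 < |w + 5| < delta implies |1/w + 1/5| < eps.
|1/w + 1/5| = |-5 − w|/(5·|w|) = |w + 5|/(5|w|).
Require delta ≤ 5/2 so that |w| > 5 − 5/2 = 5/2, hence 5|w| > 25/2.
Then |1/w + 1/5| < |w + 5|/(25/2), which is < eps when |w + 5| < (25/2)eps.
Take delta = min(5/2, (25/2)eps). Then 0 < |w + 5| < delta gives both |w + 5| < 5/2 and |w + 5| < (25/2)eps, so |1/w + 1/5| < eps.

delta = min(5/2, (25/2)eps)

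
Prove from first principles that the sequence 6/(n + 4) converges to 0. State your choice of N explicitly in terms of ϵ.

Fix ϵ > 0. For n ≥ 1, |6/(n + 4) − 0| = 6/(n + 4) ≤ 6/n.
We need 6/n < ϵ, i.e. n > 6/ϵ.
Take N = 6/ϵ. If n > N then |6/(n + 4)| ≤ 6/n < ϵ.

N = 6/ϵ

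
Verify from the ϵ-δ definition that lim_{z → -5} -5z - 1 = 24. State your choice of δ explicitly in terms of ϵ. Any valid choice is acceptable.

Fix ϵ > 0. We need δ > 0 so that 0 < |z + 5| < δ implies |(-5z - 1) − 24| < ϵ.
|(-5z - 1) − 24| = |-5z - 25| = 5|z + 5|.
Thus it suffices that |z + 5| < ϵ/5.
Choosing δ = ϵ/5 gives |(-5z - 1) − 24| = 5|z + 5| < ϵ whenever |z + 5| < δ.

δ = ϵ/5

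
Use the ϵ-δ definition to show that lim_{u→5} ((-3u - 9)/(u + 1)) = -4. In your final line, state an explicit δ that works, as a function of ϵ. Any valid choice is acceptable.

Let ϵ > 0. We want δ > 0 with 0 < |u − 5| < δ ⇒ |(-3u - 9)/(u + 1) + 4| < ϵ.
Combining over a common denominator, (-3u - 9)/(u + 1) + 4 = [(-3u - 9)·6 − (-24)·(u + 1)] / [6·(u + 1)] = 6(u − 5) / (6(u + 1)).
So |(-3u - 9)/(u + 1) + 4| = 6|u − 5| / (6·|u + 1|).
Require δ ≤ 3, so |u + 1| ≥ |6| − |u − 5| > 6 − 3 = 3.
Hence |(-3u - 9)/(u + 1) + 4| < 6|u − 5|/(6·3) = (1/3)|u − 5|, which is < ϵ once |u − 5| < 3ϵ.
Take δ = min(3, 3ϵ). Then 0 < |u − 5| < δ forces both bounds, so |(-3u - 9)/(u + 1) + 4| < ϵ.

δ = min(3, 3ϵ)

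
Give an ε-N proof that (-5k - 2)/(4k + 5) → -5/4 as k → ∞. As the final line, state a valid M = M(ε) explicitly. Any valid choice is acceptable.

Fix ε > 0. For k ≥ 1, |(-5k - 2)/(4k + 5) + 5/4| = |17|/(4(4k + 5)) = 17/(4(4k + 5)).
Since 4k + 5 ≥ 4k for k ≥ 1, this is ≤ 17/(4·4k) = (17/16)/k.
So |(-5k - 2)/(4k + 5) + 5/4| < ε whenever k > (17/16)/ε.
Take M = (17/16)/ε. If k > M then |(-5k - 2)/(4k + 5) + 5/4| ≤ (17/16)/k < ε.

M = (17/16)/ε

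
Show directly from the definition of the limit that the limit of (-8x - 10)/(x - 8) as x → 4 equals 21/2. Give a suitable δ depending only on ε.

Let ε > 0 be given. We want δ > 0 with 0 < |x − 4| < δ ⇒ |(-8x - 10)/(x - 8) − (21/2)| < ε.
Combining over a common denominator, (-8x - 10)/(x - 8) − (21/2) = [(-8x - 10)·(-4) − (-42)·(x - 8)] / [(-4)·(x - 8)] = 74(x − 4) / ((-4)(x - 8)).
So |(-8x - 10)/(x - 8) − (21/2)| = 74|x − 4| / (4·|x − 8|).
Restrict δ ≤ 2. Then |x − 4| < 2 gives |x − 8| = |(x − 4) + (-4)| ≥ 4 − 2 = 2.
Hence |(-8x - 10)/(x - 8) − (21/2)| < 74|x − 4|/(4·2) = (37/4)|x − 4|, which is < ε once |x − 4| < (4/37)ε.
Take δ = min(2, (4/37)ε). Then 0 < |x − 4| < δ forces both bounds, so |(-8x - 10)/(x - 8) − (21/2)| < ε.

δ = min(2, (4/37)ε)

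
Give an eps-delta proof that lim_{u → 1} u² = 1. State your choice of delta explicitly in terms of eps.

Suppose eps > 0. We seek delta > 0 with 0 < |u − 1| < delta ⇒ |u² − 1| < eps.
Factor: u² − 1 = (u − 1)(u + 1), so |u² − 1| = |u − 1|·|u + 1|.
Restrict delta ≤ 2. Then |u − 1| < 2 gives |u| < 3, so by the triangle inequality |u + 1| ≤ 3 + 1 = 4.
Hence |u² − 1| ≤ 4|u − 1|, which is < eps once |u − 1| < eps/4.
Take delta = min(2, eps/4). If 0 < |u − 1| < delta then both bounds hold and |u² − 1| ≤ 4|u − 1| < 4·(eps/4) = eps.

delta = min(2, eps/4)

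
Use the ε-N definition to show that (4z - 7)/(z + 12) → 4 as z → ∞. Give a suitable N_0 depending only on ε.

Fix ε > 0. We seek N_0 > 0 such that z > N_0 implies |(4z - 7)/(z + 12) − 4| < ε.
(4z - 7)/(z + 12) − 4 = ((4z - 7) − 4(z + 12)) / ((z + 12)) = -55/((z + 12)).
For z > 0 we have z + 12 > z, so |(4z - 7)/(z + 12) − 4| = 55/((z + 12)) < 55/(z) = 55/z.
Thus |(4z - 7)/(z + 12) − 4| < ε whenever z > 55/ε.
Take N_0 = 55/ε. If z > N_0 then |(4z - 7)/(z + 12) − 4| < 55/z < ε.

N_0 = 55/ε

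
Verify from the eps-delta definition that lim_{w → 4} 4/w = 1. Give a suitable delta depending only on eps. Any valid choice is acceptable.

Suppose eps > 0. We seek delta > 0 such that 0 < |w − 4| < delta implies |4/w − 1| < eps.
|4/w − 1| = 4·|4 − w|/(4·|w|) = 4|w − 4|/(4|w|).
Require delta ≤ 2 so that |w| > 4 − 2 = 2, hence 4|w| > 8.
Then |4/w − 1| < 4|w − 4|/8, which is < eps when |w − 4| < 2eps.
Take delta = min(2, 2eps). Then 0 < |w − 4| < delta gives both |w − 4| < 2 and |w − 4| < 2eps, so |4/w − 1| < eps.

delta = min(2, 2eps)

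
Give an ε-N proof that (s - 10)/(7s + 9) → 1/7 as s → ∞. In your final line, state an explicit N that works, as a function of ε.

Fix ε > 0. We seek N > 0 such that s > N implies |(s - 10)/(7s + 9) − (1/7)| < ε.
(s - 10)/(7s + 9) − (1/7) = (7(s - 10) − (7s + 9)) / (7(7s + 9)) = -79/(7(7s + 9)).
For s > 0 we have 7s + 9 > 7s, so |(s - 10)/(7s + 9) − (1/7)| = 79/(7(7s + 9)) < 79/(7·7s) = (79/49)/s.
Thus |(s - 10)/(7s + 9) − (1/7)| < ε whenever s > (79/49)/ε.
Take N = (79/49)/ε. If s > N then |(s - 10)/(7s + 9) − (1/7)| < (79/49)/s < ε.

N = (79/49)/ε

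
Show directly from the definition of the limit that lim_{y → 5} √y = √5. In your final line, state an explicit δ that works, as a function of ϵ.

Let ϵ > 0 be given. We want δ > 0 such that 0 < |y − 5| < δ implies |√y − √5| < ϵ.
Multiplying by the conjugate, |√y − √5| = |y − 5|/(√y + √5).
Restrict δ ≤ 5 so that |y − 5| < 5 forces y > 0, and then √y + √5 > √5.
Hence |√y − √5| < |y − 5|/√5, which is < ϵ once |y − 5| < √5·ϵ.
Take δ = min(5, √5·ϵ). If 0 < |y − 5| < δ then y > 0 and |√y − √5| < |y − 5|/√5 < ϵ.

δ = min(5, √5·ϵ)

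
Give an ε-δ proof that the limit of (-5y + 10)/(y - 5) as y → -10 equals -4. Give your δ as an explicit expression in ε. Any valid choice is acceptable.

Let ε > 0. We want δ > 0 with 0 < |y + 10| < δ ⇒ |(-5y + 10)/(y - 5) + 4| < ε.
Combining over a common denominator, (-5y + 10)/(y - 5) + 4 = [(-5y + 10)·(-15) − 60·(y - 5)] / [(-15)·(y - 5)] = 15(y + 10) / ((-15)(y - 5)).
So |(-5y + 10)/(y - 5) + 4| = 15|y + 10| / (15·|y − 5|).
Require δ ≤ 15/2, so |y − 5| ≥ |-15| − |y + 10| > 15 − 15/2 = 15/2.
Hence |(-5y + 10)/(y - 5) + 4| < 15|y + 10|/(15·(15/2)) = (2/15)|y + 10|, which is < ε once |y + 10| < (15/2)ε.
Take δ = min(15/2, (15/2)ε). Then 0 < |y + 10| < δ forces both bounds, so |(-5y + 10)/(y - 5) + 4| < ε.

δ = min(15/2, (15/2)ε)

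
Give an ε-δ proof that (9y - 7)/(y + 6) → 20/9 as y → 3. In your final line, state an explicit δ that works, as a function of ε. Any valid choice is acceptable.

δ = min(9/2, (81/122)ε)

Let ε > 0. We want δ > 0 with 0 < |y − 3| < δ ⇒ |(9y - 7)/(y + 6) − (20/9)| < ε.
Combining over a common denominator, (9y - 7)/(y + 6) − (20/9) = [(9y - 7)·9 − 20·(y + 6)] / [9·(y + 6)] = 61(y − 3) / (9(y + 6)).
So |(9y - 7)/(y + 6) − (20/9)| = 61|y − 3| / (9·|y + 6|).
Require δ ≤ 9/2, so |y + 6| ≥ |9| − |y − 3| > 9 − 9/2 = 9/2.
Hence |(9y - 7)/(y + 6) − (20/9)| < 61|y − 3|/(9·(9/2)) = (122/81)|y − 3|, which is < ε once |y − 3| < (81/122)ε.
Take δ = min(9/2, (81/122)ε). Then 0 < |y − 3| < δ forces both bounds, so |(9y - 7)/(y + 6) − (20/9)| < ε.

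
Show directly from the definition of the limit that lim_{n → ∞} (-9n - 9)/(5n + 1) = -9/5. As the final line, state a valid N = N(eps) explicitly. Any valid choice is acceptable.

Let eps > 0 be given. For n ≥ 1, |(-9n - 9)/(5n + 1) + 9/5| = |-36|/(5(5n + 1)) = 36/(5(5n + 1)).
Since 5n + 1 ≥ 5n for n ≥ 1, this is ≤ 36/(5·5n) = (36/25)/n.
So |(-9n - 9)/(5n + 1) + 9/5| < eps whenever n > (36/25)/eps.
Take N = (36/25)/eps. If n > N then |(-9n - 9)/(5n + 1) + 9/5| ≤ (36/25)/n < eps.

N = (36/25)/eps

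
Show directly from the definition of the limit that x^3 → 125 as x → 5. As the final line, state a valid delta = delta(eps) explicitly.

delta = min(1, eps/91)

Suppose eps > 0. We seek delta > 0 with 0 < |x − 5| < delta ⇒ |x^3 − 125| < eps.
Factor: x^3 − 125 = (x − 5)(x^2 + 5x + 25), so |x^3 − 125| = |x − 5|·|x^2 + 5x + 25|.
Impose delta ≤ 1 so that |x| < 6; then |x^2 + 5x + 25| ≤ 91.
Hence |x^3 − 125| ≤ 91|x − 5|, which is < eps once |x − 5| < eps/91.
Take delta = min(1, eps/91). If 0 < |x − 5| < delta then both bounds hold and |x^3 − 125| ≤ 91|x − 5| < 91·(eps/91) = eps.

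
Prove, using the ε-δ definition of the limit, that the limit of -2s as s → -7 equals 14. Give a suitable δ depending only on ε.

Let ε > 0. We need δ > 0 so that 0 < |s + 7| < δ implies |(-2s) − 14| < ε.
Since (-2s) − 14 = -2(s + 7), we have |(-2s) − 14| = 2|s + 7|.
Thus it suffices that |s + 7| < ε/2.
Take δ = ε/2. If 0 < |s + 7| < δ then |(-2s) − 14| = 2|s + 7| < 2·(ε/2) = ε.

δ = ε/2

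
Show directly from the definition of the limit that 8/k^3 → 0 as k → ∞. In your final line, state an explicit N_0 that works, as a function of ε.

Fix ε > 0. For k ≥ 1, |8/k^3 − 0| = 8/k^3.
8/k^3 < ε ⇔ k^3 > 8/ε ⇔ k > (8/ε)^{1/3}.
Take N_0 = (8/ε)^{1/3}. Then k > N_0 implies 8/k^3 < ε.

N_0 = (8/ε)^{1/3}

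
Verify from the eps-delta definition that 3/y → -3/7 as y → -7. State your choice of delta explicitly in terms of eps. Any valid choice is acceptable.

delta = min(7/2, (49/6)eps)

Suppose eps > 0. We seek delta > 0 such that 0 < |y + 7| < delta implies |3/y + 3/7| < eps.
|3/y + 3/7| = 3·|-7 − y|/(7·|y|) = 3|y + 7|/(7|y|).
Require delta ≤ 7/2 so that |y| > 7 − 7/2 = 7/2, hence 7|y| > 49/2.
Then |3/y + 3/7| < 3|y + 7|/(49/2), which is < eps when |y + 7| < (49/6)eps.
Take delta = min(7/2, (49/6)eps). Then 0 < |y + 7| < delta gives both |y + 7| < 7/2 and |y + 7| < (49/6)eps, so |3/y + 3/7| < eps.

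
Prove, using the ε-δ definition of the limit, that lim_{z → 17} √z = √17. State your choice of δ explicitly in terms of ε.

δ = min(17, √17·ε)

Let ε > 0 be given. We want δ > 0 such that 0 < |z − 17| < δ implies |√z − √17| < ε.
Multiplying by the conjugate, |√z − √17| = |z − 17|/(√z + √17).
Restrict δ ≤ 17 so that |z − 17| < 17 forces z > 0, and then √z + √17 > √17.
Hence |√z − √17| < |z − 17|/√17, which is < ε once |z − 17| < √17·ε.
Take δ = min(17, √17·ε). If 0 < |z − 17| < δ then z > 0 and |√z − √17| < |z − 17|/√17 < ε.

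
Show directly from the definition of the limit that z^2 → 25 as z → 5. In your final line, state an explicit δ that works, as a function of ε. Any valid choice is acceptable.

Suppose ε > 0. We seek δ > 0 with 0 < |z − 5| < δ ⇒ |z^2 − 25| < ε.
Factor: z^2 − 25 = (z − 5)(z + 5), so |z^2 − 25| = |z − 5|·|z + 5|.
Restrict δ ≤ 1. Then |z − 5| < 1 gives |z| < 6, so by the triangle inequality |z + 5| ≤ 6 + 5 = 11.
Hence |z^2 − 25| ≤ 11|z − 5|, which is < ε once |z − 5| < ε/11.
Take δ = min(1, ε/11). If 0 < |z − 5| < δ then both bounds hold and |z^2 − 25| ≤ 11|z − 5| < 11·(ε/11) = ε.

δ = min(1, ε/11)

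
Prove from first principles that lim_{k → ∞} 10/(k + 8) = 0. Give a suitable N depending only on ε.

N = 10/ε

Fix ε > 0. For k ≥ 1, |10/(k + 8) − 0| = 10/(k + 8) ≤ 10/k.
We need 10/k < ε, i.e. k > 10/ε.
Take N = 10/ε. If k > N then |10/(k + 8)| ≤ 10/k < ε.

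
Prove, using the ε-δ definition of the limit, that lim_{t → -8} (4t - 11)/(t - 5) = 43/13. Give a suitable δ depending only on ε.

Let ε > 0. We want δ > 0 with 0 < |t + 8| < δ ⇒ |(4t - 11)/(t - 5) − (43/13)| < ε.
Combining over a common denominator, (4t - 11)/(t - 5) − (43/13) = [(4t - 11)·(-13) − (-43)·(t - 5)] / [(-13)·(t - 5)] = -9(t + 8) / ((-13)(t - 5)).
So |(4t - 11)/(t - 5) − (43/13)| = 9|t + 8| / (13·|t − 5|).
Restrict δ ≤ 13/2. Then |t + 8| < 13/2 gives |t − 5| = |(t + 8) + (-13)| ≥ 13 − 13/2 = 13/2.
Hence |(4t - 11)/(t - 5) − (43/13)| < 9|t + 8|/(13·(13/2)) = (18/169)|t + 8|, which is < ε once |t + 8| < (169/18)ε.
Take δ = min(13/2, (169/18)ε). Then 0 < |t + 8| < δ forces both bounds, so |(4t - 11)/(t - 5) − (43/13)| < ε.

δ = min(13/2, (169/18)ε)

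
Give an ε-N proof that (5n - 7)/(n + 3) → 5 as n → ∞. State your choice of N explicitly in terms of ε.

Let ε > 0. For n ≥ 1, |(5n - 7)/(n + 3) − 5| = |-22|/((n + 3)) = 22/((n + 3)).
Since n + 3 ≥ n for n ≥ 1, this is ≤ 22/(n) = 22/n.
So |(5n - 7)/(n + 3) − 5| < ε whenever n > 22/ε.
Take N = 22/ε. If n > N then |(5n - 7)/(n + 3) − 5| ≤ 22/n < ε.

N = 22/ε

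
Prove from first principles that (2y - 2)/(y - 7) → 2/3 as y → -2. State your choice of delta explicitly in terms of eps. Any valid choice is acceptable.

Suppose eps > 0. We want delta > 0 with 0 < |y + 2| < delta ⇒ |(2y - 2)/(y - 7) − (2/3)| < eps.
Combining over a common denominator, (2y - 2)/(y - 7) − (2/3) = [(2y - 2)·(-9) − (-6)·(y - 7)] / [(-9)·(y - 7)] = -12(y + 2) / ((-9)(y - 7)).
So |(2y - 2)/(y - 7) − (2/3)| = 12|y + 2| / (9·|y − 7|).
Restrict delta ≤ 9/2. Then |y + 2| < 9/2 gives |y − 7| = |(y + 2) + (-9)| ≥ 9 − 9/2 = 9/2.
Hence |(2y - 2)/(y - 7) − (2/3)| < 12|y + 2|/(9·(9/2)) = (8/27)|y + 2|, which is < eps once |y + 2| < (27/8)eps.
Take delta = min(9/2, (27/8)eps). Then 0 < |y + 2| < delta forces both bounds, so |(2y - 2)/(y - 7) − (2/3)| < eps.

delta = min(9/2, (27/8)eps)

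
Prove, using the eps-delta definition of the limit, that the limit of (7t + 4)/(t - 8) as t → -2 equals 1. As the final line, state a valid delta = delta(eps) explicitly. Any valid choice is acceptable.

Let eps > 0 be given. We want delta > 0 with 0 < |t + 2| < delta ⇒ |(7t + 4)/(t - 8) − 1| < eps.
Combining over a common denominator, (7t + 4)/(t - 8) − 1 = [(7t + 4)·(-10) − (-10)·(t - 8)] / [(-10)·(t - 8)] = -60(t + 2) / ((-10)(t - 8)).
So |(7t + 4)/(t - 8) − 1| = 60|t + 2| / (10·|t − 8|).
Require delta ≤ 5, so |t − 8| ≥ |-10| − |t + 2| > 10 − 5 = 5.
Hence |(7t + 4)/(t - 8) − 1| < 60|t + 2|/(10·5) = (6/5)|t + 2|, which is < eps once |t + 2| < (5/6)eps.
Take delta = min(5, (5/6)eps). Then 0 < |t + 2| < delta forces both bounds, so |(7t + 4)/(t - 8) − 1| < eps.

delta = min(5, (5/6)eps)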